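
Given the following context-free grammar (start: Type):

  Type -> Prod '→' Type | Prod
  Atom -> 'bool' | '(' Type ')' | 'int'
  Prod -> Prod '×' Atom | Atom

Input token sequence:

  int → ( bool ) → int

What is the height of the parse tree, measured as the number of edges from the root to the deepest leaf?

[Type [Prod [Atom int]] → [Type [Prod [Atom ( [Type [Prod [Atom bool]]] )]] → [Type [Prod [Atom int]]]]]

7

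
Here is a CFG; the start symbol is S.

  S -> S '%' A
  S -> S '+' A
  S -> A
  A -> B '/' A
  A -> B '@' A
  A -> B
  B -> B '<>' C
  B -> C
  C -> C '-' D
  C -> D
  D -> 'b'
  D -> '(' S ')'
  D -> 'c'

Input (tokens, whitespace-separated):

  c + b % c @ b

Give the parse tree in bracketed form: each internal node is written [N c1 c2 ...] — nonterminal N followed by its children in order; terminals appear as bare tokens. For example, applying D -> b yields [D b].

[S [S [S [A [B [C [D c]]]]] + [A [B [C [D b]]]]] % [A [B [C [D c]]] @ [A [B [C [D b]]]]]]

S
S % A
S + A % A
A + A % A
B + A % A
C + A % A
D + A % A
c + A % A
c + B % A
c + C % A
c + D % A
c + b % A
c + b % B @ A
c + b % C @ A
c + b % D @ A
c + b % c @ A
c + b % c @ B
c + b % c @ C
c + b % c @ D
c + b % c @ b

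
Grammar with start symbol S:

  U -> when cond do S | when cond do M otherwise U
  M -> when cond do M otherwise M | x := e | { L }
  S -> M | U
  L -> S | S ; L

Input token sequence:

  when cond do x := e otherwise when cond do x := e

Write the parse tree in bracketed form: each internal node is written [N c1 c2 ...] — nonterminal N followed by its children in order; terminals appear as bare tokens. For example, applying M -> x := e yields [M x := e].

S
U
when cond do M otherwise U
when cond do x := e otherwise U
when cond do x := e otherwise when cond do S
when cond do x := e otherwise when cond do M
when cond do x := e otherwise when cond do x := e

[S [U when cond do [M x := e] otherwise [U when cond do [S [M x := e]]]]]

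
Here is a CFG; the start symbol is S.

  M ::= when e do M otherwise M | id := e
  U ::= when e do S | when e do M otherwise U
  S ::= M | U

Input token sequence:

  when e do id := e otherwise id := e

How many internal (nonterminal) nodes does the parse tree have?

[S [M when e do [M id := e] otherwise [M id := e]]]

4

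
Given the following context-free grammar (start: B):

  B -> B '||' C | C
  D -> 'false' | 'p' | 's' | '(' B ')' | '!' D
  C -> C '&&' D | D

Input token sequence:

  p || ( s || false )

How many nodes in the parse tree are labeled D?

4

[B [B [C [D p]]] || [C [D ( [B [B [C [D s]]] || [C [D false]]] )]]]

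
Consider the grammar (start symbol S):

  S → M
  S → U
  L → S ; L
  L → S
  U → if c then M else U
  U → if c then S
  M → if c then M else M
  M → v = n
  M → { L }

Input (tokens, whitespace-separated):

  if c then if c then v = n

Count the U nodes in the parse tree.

[S [U if c then [S [U if c then [S [M v = n]]]]]]

2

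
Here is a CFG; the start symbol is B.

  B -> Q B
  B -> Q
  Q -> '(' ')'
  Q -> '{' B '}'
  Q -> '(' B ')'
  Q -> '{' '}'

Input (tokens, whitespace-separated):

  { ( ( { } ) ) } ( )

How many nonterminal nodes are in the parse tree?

[B [Q { [B [Q ( [B [Q ( [B [Q { }]] )]] )]] }] [B [Q ( )]]]

10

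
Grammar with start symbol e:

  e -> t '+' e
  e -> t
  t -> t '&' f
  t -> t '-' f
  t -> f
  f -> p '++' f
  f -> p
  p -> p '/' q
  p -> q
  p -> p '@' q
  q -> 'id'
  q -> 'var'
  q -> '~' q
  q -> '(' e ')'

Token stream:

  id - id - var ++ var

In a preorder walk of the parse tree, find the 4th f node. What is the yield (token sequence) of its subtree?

var

[e [t [t [t [f [p [q id]]]] - [f [p [q id]]]] - [f [p [q var]] ++ [f [p [q var]]]]]]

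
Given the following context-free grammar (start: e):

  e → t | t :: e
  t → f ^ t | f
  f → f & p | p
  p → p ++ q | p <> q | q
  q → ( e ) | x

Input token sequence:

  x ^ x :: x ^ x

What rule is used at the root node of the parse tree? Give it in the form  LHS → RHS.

e → t :: e

[e [t [f [p [q x]]] ^ [t [f [p [q x]]]]] :: [e [t [f [p [q x]]] ^ [t [f [p [q x]]]]]]]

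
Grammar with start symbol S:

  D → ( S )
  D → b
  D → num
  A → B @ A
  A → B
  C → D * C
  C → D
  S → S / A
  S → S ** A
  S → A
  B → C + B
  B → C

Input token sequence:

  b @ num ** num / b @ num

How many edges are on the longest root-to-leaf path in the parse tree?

8

[S [S [S [A [B [C [D b]]] @ [A [B [C [D num]]]]]] ** [A [B [C [D num]]]]] / [A [B [C [D b]]] @ [A [B [C [D num]]]]]]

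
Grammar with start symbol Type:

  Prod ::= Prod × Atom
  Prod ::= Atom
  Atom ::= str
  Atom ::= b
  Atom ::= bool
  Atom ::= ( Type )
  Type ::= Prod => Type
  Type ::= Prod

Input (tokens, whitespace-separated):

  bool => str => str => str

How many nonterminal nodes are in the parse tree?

[Type [Prod [Atom bool]] => [Type [Prod [Atom str]] => [Type [Prod [Atom str]] => [Type [Prod [Atom str]]]]]]

12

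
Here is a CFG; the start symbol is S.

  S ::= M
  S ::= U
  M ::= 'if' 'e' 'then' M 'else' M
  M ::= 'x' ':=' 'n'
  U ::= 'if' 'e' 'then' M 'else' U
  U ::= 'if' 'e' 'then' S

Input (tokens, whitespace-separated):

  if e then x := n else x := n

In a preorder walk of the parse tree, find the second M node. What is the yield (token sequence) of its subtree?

x := n

[S [M if e then [M x := n] else [M x := n]]]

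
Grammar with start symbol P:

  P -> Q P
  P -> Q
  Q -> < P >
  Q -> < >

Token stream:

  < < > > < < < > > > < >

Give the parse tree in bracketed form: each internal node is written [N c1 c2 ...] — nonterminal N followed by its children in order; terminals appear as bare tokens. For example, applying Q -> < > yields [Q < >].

P
Q P
< P > P
< Q > P
< < > > P
< < > > Q P
< < > > < P > P
< < > > < Q > P
< < > > < < P > > P
< < > > < < Q > > P
< < > > < < < > > > P
< < > > < < < > > > Q
< < > > < < < > > > < >

[P [Q < [P [Q < >]] >] [P [Q < [P [Q < [P [Q < >]] >]] >] [P [Q < >]]]]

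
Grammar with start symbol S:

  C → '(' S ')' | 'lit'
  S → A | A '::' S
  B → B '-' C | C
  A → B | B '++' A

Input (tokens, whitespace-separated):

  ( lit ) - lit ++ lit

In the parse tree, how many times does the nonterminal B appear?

[S [A [B [B [C ( [S [A [B [C lit]]]] )]] - [C lit]] ++ [A [B [C lit]]]]]

4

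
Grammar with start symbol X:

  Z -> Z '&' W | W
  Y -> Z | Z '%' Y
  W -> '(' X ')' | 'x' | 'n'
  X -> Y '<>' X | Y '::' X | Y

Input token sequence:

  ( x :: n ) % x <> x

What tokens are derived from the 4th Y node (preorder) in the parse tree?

[X [Y [Z [W ( [X [Y [Z [W x]]] :: [X [Y [Z [W n]]]]] )]] % [Y [Z [W x]]]] <> [X [Y [Z [W x]]]]]

x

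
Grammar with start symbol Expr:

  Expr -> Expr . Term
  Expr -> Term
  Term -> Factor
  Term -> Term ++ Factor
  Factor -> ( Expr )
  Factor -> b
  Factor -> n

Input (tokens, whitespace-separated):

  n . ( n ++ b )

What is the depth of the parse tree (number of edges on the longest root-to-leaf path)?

7

[Expr [Expr [Term [Factor n]]] . [Term [Factor ( [Expr [Term [Term [Factor n]] ++ [Factor b]]] )]]]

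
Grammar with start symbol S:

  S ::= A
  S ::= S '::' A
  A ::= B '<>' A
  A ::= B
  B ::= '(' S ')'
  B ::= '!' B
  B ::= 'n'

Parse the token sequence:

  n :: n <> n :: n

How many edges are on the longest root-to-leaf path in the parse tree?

[S [S [S [A [B n]]] :: [A [B n] <> [A [B n]]]] :: [A [B n]]]

5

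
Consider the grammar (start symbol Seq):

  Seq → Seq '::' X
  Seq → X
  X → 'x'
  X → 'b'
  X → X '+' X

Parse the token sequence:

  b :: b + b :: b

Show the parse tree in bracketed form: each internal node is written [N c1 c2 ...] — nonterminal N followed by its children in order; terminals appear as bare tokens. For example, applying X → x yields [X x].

Seq
Seq :: X
Seq :: X :: X
X :: X :: X
b :: X :: X
b :: X + X :: X
b :: b + X :: X
b :: b + b :: X
b :: b + b :: b

[Seq [Seq [Seq [X b]] :: [X [X b] + [X b]]] :: [X b]]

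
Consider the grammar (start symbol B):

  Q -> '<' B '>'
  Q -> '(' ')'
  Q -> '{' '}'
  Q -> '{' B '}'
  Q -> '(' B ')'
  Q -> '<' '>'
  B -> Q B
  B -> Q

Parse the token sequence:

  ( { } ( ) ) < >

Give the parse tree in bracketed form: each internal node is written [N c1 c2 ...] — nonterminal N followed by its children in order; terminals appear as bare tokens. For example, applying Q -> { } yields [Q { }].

B
Q B
( B ) B
( Q B ) B
( { } B ) B
( { } Q ) B
( { } ( ) ) B
( { } ( ) ) Q
( { } ( ) ) < >

[B [Q ( [B [Q { }] [B [Q ( )]]] )] [B [Q < >]]]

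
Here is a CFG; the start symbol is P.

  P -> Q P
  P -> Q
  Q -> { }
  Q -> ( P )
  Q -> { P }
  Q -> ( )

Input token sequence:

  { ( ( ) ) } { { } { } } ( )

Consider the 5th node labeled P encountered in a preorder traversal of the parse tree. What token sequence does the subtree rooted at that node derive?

[P [Q { [P [Q ( [P [Q ( )]] )]] }] [P [Q { [P [Q { }] [P [Q { }]]] }] [P [Q ( )]]]]

{ } { }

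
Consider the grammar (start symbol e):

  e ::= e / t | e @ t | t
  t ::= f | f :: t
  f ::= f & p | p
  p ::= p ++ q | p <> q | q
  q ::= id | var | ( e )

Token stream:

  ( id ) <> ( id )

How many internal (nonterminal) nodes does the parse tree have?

17

[e [t [f [p [p [q ( [e [t [f [p [q id]]]]] )]] <> [q ( [e [t [f [p [q id]]]]] )]]]]]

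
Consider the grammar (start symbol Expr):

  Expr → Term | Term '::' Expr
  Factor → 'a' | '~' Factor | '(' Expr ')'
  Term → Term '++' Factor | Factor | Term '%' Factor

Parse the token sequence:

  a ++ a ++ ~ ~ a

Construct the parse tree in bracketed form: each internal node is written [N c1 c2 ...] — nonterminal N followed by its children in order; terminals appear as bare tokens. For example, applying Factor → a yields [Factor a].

Expr
Term
Term ++ Factor
Term ++ Factor ++ Factor
Factor ++ Factor ++ Factor
a ++ Factor ++ Factor
a ++ a ++ Factor
a ++ a ++ ~ Factor
a ++ a ++ ~ ~ Factor
a ++ a ++ ~ ~ a

[Expr [Term [Term [Term [Factor a]] ++ [Factor a]] ++ [Factor ~ [Factor ~ [Factor a]]]]]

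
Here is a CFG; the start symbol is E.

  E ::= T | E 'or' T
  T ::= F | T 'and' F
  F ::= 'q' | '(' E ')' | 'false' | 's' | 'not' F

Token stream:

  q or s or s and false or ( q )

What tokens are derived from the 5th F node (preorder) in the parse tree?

[E [E [E [E [T [F q]]] or [T [F s]]] or [T [T [F s]] and [F false]]] or [T [F ( [E [T [F q]]] )]]]

( q )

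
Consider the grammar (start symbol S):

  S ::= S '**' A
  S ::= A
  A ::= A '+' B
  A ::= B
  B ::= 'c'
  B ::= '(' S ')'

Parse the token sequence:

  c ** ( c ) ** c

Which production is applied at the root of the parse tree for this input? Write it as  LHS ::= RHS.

[S [S [S [A [B c]]] ** [A [B ( [S [A [B c]]] )]]] ** [A [B c]]]

S ::= S '**' A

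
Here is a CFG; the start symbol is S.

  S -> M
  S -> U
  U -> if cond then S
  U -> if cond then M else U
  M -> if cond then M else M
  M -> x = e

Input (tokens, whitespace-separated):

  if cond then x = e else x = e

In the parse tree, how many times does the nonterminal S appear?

1

[S [M if cond then [M x = e] else [M x = e]]]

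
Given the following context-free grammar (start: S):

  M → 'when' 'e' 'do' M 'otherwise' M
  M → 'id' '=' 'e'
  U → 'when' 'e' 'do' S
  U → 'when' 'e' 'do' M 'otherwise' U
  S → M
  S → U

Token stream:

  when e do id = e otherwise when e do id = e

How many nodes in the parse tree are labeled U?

2

[S [U when e do [M id = e] otherwise [U when e do [S [M id = e]]]]]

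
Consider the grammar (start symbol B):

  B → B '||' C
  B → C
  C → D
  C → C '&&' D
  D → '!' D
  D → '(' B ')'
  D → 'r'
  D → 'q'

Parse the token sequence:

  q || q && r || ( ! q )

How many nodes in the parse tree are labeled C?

5

[B [B [B [C [D q]]] || [C [C [D q]] && [D r]]] || [C [D ( [B [C [D ! [D q]]]] )]]]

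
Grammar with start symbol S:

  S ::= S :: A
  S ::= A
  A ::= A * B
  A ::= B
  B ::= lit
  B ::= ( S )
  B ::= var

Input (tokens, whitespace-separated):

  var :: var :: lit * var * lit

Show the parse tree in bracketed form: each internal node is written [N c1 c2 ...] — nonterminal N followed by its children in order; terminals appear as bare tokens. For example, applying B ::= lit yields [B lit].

S
S :: A
S :: A :: A
A :: A :: A
B :: A :: A
var :: A :: A
var :: B :: A
var :: var :: A
var :: var :: A * B
var :: var :: A * B * B
var :: var :: B * B * B
var :: var :: lit * B * B
var :: var :: lit * var * B
var :: var :: lit * var * lit

[S [S [S [A [B var]]] :: [A [B var]]] :: [A [A [A [B lit]] * [B var]] * [B lit]]]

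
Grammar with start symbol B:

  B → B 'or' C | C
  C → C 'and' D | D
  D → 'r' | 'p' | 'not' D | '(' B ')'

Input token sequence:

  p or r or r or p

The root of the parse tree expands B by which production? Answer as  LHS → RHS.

[B [B [B [B [C [D p]]] or [C [D r]]] or [C [D r]]] or [C [D p]]]

B → B 'or' C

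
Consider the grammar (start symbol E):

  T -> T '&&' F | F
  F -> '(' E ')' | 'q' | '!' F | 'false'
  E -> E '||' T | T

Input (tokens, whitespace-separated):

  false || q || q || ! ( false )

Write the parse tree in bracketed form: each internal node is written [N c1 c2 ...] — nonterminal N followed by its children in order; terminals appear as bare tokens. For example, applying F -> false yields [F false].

E
E || T
E || T || T
E || T || T || T
T || T || T || T
F || T || T || T
false || T || T || T
false || F || T || T
false || q || T || T
false || q || F || T
false || q || q || T
false || q || q || F
false || q || q || ! F
false || q || q || ! ( E )
false || q || q || ! ( T )
false || q || q || ! ( F )
false || q || q || ! ( false )

[E [E [E [E [T [F false]]] || [T [F q]]] || [T [F q]]] || [T [F ! [F ( [E [T [F false]]] )]]]]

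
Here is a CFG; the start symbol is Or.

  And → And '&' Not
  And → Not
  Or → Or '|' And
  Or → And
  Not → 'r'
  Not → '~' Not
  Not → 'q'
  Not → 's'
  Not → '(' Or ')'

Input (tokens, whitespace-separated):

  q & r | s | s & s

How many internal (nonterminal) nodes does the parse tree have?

13

[Or [Or [Or [And [And [Not q]] & [Not r]]] | [And [Not s]]] | [And [And [Not s]] & [Not s]]]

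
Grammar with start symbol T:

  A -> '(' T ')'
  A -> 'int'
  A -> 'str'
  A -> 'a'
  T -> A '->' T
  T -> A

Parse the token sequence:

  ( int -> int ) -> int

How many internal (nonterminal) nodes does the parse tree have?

[T [A ( [T [A int] -> [T [A int]]] )] -> [T [A int]]]

8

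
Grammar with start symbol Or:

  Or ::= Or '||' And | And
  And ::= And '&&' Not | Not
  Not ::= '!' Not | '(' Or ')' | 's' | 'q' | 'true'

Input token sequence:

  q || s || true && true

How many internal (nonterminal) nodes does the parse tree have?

11

[Or [Or [Or [And [Not q]]] || [And [Not s]]] || [And [And [Not true]] && [Not true]]]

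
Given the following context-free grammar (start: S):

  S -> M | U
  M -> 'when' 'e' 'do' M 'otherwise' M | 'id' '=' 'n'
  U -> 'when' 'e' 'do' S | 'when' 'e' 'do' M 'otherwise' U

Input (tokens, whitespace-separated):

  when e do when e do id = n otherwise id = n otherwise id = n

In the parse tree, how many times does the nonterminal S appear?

1

[S [M when e do [M when e do [M id = n] otherwise [M id = n]] otherwise [M id = n]]]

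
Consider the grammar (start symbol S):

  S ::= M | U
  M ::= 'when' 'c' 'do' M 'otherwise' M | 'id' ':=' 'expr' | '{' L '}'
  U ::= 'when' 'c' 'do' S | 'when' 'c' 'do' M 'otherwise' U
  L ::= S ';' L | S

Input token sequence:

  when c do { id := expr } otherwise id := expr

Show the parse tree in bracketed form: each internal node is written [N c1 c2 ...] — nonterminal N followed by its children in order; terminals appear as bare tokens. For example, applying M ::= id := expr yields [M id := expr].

S
M
when c do M otherwise M
when c do { L } otherwise M
when c do { S } otherwise M
when c do { M } otherwise M
when c do { id := expr } otherwise M
when c do { id := expr } otherwise id := expr

[S [M when c do [M { [L [S [M id := expr]]] }] otherwise [M id := expr]]]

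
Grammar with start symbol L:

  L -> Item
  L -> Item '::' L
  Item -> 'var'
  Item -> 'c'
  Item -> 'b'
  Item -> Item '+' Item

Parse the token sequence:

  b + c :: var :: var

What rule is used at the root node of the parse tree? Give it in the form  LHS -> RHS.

L -> Item '::' L

[L [Item [Item b] + [Item c]] :: [L [Item var] :: [L [Item var]]]]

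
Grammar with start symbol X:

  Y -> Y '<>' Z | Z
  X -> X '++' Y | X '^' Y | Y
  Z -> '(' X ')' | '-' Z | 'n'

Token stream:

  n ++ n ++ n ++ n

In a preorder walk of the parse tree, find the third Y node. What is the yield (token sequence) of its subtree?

n

[X [X [X [X [Y [Z n]]] ++ [Y [Z n]]] ++ [Y [Z n]]] ++ [Y [Z n]]]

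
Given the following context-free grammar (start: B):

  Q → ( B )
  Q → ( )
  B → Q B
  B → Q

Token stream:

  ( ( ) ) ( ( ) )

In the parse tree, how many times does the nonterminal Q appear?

[B [Q ( [B [Q ( )]] )] [B [Q ( [B [Q ( )]] )]]]

4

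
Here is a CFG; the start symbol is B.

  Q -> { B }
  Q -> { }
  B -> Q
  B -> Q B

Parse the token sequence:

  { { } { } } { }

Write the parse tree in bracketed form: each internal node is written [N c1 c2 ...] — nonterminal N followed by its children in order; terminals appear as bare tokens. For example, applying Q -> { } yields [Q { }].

B
Q B
{ B } B
{ Q B } B
{ { } B } B
{ { } Q } B
{ { } { } } B
{ { } { } } Q
{ { } { } } { }

[B [Q { [B [Q { }] [B [Q { }]]] }] [B [Q { }]]]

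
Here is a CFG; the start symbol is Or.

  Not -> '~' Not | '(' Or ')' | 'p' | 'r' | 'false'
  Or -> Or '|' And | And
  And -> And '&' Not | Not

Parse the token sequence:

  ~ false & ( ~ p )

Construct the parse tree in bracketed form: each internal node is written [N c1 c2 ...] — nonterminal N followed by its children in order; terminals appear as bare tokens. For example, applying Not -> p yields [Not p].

Or
And
And & Not
Not & Not
~ Not & Not
~ false & Not
~ false & ( Or )
~ false & ( And )
~ false & ( Not )
~ false & ( ~ Not )
~ false & ( ~ p )

[Or [And [And [Not ~ [Not false]]] & [Not ( [Or [And [Not ~ [Not p]]]] )]]]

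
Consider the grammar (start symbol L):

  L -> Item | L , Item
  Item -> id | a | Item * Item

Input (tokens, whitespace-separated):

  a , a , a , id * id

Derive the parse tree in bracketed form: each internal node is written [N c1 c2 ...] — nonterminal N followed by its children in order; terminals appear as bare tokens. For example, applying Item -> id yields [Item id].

[L [L [L [L [Item a]] , [Item a]] , [Item a]] , [Item [Item id] * [Item id]]]

L
L , Item
L , Item , Item
L , Item , Item , Item
Item , Item , Item , Item
a , Item , Item , Item
a , a , Item , Item
a , a , a , Item
a , a , a , Item * Item
a , a , a , id * Item
a , a , a , id * id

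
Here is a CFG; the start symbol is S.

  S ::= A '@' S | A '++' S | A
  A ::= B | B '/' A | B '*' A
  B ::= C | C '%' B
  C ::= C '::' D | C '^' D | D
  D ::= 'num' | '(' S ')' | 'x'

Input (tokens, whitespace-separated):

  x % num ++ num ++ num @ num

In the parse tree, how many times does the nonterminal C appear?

[S [A [B [C [D x]] % [B [C [D num]]]]] ++ [S [A [B [C [D num]]]] ++ [S [A [B [C [D num]]]] @ [S [A [B [C [D num]]]]]]]]

5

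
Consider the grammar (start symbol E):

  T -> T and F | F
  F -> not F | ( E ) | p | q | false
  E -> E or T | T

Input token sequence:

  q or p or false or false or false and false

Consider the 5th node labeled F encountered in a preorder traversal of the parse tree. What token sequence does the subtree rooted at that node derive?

[E [E [E [E [E [T [F q]]] or [T [F p]]] or [T [F false]]] or [T [F false]]] or [T [T [F false]] and [F false]]]

false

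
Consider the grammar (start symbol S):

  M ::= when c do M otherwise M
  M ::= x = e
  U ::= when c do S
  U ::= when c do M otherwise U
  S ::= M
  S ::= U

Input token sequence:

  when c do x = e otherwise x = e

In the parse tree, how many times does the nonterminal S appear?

[S [M when c do [M x = e] otherwise [M x = e]]]

1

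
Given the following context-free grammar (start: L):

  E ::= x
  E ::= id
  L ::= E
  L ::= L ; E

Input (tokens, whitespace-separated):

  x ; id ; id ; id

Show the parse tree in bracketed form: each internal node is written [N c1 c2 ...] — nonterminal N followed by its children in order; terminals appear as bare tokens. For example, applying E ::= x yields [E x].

L
L ; E
L ; E ; E
L ; E ; E ; E
E ; E ; E ; E
x ; E ; E ; E
x ; id ; E ; E
x ; id ; id ; E
x ; id ; id ; id

[L [L [L [L [E x]] ; [E id]] ; [E id]] ; [E id]]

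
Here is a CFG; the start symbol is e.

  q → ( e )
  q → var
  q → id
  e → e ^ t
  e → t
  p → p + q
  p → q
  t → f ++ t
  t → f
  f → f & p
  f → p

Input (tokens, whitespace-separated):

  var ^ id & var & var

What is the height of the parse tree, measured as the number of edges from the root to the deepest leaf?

[e [e [t [f [p [q var]]]]] ^ [t [f [f [f [p [q id]]] & [p [q var]]] & [p [q var]]]]]

7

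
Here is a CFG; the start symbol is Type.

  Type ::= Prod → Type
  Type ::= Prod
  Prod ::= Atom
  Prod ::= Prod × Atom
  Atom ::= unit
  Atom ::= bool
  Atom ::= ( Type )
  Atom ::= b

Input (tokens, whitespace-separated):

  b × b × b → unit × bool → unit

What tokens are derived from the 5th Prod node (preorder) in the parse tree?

[Type [Prod [Prod [Prod [Atom b]] × [Atom b]] × [Atom b]] → [Type [Prod [Prod [Atom unit]] × [Atom bool]] → [Type [Prod [Atom unit]]]]]

unit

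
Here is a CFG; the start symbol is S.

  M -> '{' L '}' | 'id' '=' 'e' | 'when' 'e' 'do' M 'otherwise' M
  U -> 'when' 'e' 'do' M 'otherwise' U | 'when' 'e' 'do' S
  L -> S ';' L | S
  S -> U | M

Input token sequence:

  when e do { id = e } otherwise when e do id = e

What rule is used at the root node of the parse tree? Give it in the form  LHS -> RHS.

S -> U

[S [U when e do [M { [L [S [M id = e]]] }] otherwise [U when e do [S [M id = e]]]]]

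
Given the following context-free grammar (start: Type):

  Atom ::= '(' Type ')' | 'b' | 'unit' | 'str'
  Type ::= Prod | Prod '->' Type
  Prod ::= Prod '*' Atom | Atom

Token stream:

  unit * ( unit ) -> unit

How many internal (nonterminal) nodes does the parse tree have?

11

[Type [Prod [Prod [Atom unit]] * [Atom ( [Type [Prod [Atom unit]]] )]] -> [Type [Prod [Atom unit]]]]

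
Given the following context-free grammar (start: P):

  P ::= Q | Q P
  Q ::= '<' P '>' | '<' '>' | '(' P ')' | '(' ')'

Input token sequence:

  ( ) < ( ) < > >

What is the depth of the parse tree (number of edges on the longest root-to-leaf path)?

6

[P [Q ( )] [P [Q < [P [Q ( )] [P [Q < >]]] >]]]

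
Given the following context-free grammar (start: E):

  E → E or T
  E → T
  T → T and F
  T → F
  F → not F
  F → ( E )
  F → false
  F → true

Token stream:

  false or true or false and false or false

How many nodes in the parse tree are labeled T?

5

[E [E [E [E [T [F false]]] or [T [F true]]] or [T [T [F false]] and [F false]]] or [T [F false]]]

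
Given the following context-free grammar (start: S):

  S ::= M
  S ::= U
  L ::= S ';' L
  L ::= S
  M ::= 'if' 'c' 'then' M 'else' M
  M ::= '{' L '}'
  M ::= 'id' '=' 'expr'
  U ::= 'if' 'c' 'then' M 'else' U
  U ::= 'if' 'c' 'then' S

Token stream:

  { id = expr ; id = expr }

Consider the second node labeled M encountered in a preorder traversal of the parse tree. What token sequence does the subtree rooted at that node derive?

id = expr

[S [M { [L [S [M id = expr]] ; [L [S [M id = expr]]]] }]]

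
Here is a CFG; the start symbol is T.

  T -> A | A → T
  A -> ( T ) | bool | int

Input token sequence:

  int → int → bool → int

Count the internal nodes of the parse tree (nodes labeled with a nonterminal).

[T [A int] → [T [A int] → [T [A bool] → [T [A int]]]]]

8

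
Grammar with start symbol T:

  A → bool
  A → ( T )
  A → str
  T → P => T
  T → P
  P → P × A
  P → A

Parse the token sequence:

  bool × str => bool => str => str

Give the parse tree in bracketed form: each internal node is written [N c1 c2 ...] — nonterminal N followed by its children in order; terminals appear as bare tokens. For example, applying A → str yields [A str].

[T [P [P [A bool]] × [A str]] => [T [P [A bool]] => [T [P [A str]] => [T [P [A str]]]]]]

T
P => T
P × A => T
A × A => T
bool × A => T
bool × str => T
bool × str => P => T
bool × str => A => T
bool × str => bool => T
bool × str => bool => P => T
bool × str => bool => A => T
bool × str => bool => str => T
bool × str => bool => str => P
bool × str => bool => str => A
bool × str => bool => str => str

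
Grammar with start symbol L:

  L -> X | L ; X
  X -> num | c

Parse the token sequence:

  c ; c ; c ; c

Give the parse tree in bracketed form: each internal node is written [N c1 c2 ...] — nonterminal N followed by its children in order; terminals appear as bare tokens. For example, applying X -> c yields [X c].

[L [L [L [L [X c]] ; [X c]] ; [X c]] ; [X c]]

L
L ; X
L ; X ; X
L ; X ; X ; X
X ; X ; X ; X
c ; X ; X ; X
c ; c ; X ; X
c ; c ; c ; X
c ; c ; c ; c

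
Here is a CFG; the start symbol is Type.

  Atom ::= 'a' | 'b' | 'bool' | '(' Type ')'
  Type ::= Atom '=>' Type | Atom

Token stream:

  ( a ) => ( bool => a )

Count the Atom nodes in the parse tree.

[Type [Atom ( [Type [Atom a]] )] => [Type [Atom ( [Type [Atom bool] => [Type [Atom a]]] )]]]

5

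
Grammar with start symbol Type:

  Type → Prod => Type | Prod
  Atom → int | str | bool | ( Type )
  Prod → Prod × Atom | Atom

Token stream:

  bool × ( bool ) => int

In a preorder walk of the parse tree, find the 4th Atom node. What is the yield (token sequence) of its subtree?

[Type [Prod [Prod [Atom bool]] × [Atom ( [Type [Prod [Atom bool]]] )]] => [Type [Prod [Atom int]]]]

int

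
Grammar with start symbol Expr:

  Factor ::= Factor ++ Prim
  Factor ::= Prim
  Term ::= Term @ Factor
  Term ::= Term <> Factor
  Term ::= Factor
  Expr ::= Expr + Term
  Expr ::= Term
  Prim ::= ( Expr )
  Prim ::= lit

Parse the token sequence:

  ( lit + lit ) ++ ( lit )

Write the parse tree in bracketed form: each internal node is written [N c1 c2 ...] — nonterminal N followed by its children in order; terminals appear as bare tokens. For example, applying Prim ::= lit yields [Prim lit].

Expr
Term
Factor
Factor ++ Prim
Prim ++ Prim
( Expr ) ++ Prim
( Expr + Term ) ++ Prim
( Term + Term ) ++ Prim
( Factor + Term ) ++ Prim
( Prim + Term ) ++ Prim
( lit + Term ) ++ Prim
( lit + Factor ) ++ Prim
( lit + Prim ) ++ Prim
( lit + lit ) ++ Prim
( lit + lit ) ++ ( Expr )
( lit + lit ) ++ ( Term )
( lit + lit ) ++ ( Factor )
( lit + lit ) ++ ( Prim )
( lit + lit ) ++ ( lit )

[Expr [Term [Factor [Factor [Prim ( [Expr [Expr [Term [Factor [Prim lit]]]] + [Term [Factor [Prim lit]]]] )]] ++ [Prim ( [Expr [Term [Factor [Prim lit]]]] )]]]]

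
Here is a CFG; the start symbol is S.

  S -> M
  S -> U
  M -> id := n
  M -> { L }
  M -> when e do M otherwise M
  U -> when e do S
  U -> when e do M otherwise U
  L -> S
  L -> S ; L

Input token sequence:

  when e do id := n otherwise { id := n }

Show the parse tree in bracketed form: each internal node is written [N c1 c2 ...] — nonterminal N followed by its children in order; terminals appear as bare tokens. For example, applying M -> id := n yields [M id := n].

S
M
when e do M otherwise M
when e do id := n otherwise M
when e do id := n otherwise { L }
when e do id := n otherwise { S }
when e do id := n otherwise { M }
when e do id := n otherwise { id := n }

[S [M when e do [M id := n] otherwise [M { [L [S [M id := n]]] }]]]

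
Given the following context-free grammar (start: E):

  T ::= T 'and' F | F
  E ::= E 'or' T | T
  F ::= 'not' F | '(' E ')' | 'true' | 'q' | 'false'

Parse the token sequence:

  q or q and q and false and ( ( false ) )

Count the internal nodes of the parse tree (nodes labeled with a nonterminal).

18

[E [E [T [F q]]] or [T [T [T [T [F q]] and [F q]] and [F false]] and [F ( [E [T [F ( [E [T [F false]]] )]]] )]]]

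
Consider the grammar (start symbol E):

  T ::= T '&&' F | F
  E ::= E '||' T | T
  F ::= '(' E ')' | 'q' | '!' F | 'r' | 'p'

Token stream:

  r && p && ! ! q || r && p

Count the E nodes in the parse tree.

[E [E [T [T [T [F r]] && [F p]] && [F ! [F ! [F q]]]]] || [T [T [F r]] && [F p]]]

2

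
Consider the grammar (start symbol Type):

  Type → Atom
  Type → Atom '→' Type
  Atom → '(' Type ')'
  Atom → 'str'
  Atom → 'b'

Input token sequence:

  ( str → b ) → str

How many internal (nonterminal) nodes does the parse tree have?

8

[Type [Atom ( [Type [Atom str] → [Type [Atom b]]] )] → [Type [Atom str]]]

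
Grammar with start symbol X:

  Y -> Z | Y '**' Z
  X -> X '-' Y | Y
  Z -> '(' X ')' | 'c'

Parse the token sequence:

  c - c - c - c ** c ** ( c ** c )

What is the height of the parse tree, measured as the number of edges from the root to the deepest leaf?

[X [X [X [X [Y [Z c]]] - [Y [Z c]]] - [Y [Z c]]] - [Y [Y [Y [Z c]] ** [Z c]] ** [Z ( [X [Y [Y [Z c]] ** [Z c]]] )]]]

7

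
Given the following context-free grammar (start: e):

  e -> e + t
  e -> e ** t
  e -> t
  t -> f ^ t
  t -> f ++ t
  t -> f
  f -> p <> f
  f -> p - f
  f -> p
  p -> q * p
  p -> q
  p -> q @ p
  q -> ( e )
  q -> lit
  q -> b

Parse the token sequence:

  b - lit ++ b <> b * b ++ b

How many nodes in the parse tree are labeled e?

[e [t [f [p [q b]] - [f [p [q lit]]]] ++ [t [f [p [q b]] <> [f [p [q b] * [p [q b]]]]] ++ [t [f [p [q b]]]]]]]

1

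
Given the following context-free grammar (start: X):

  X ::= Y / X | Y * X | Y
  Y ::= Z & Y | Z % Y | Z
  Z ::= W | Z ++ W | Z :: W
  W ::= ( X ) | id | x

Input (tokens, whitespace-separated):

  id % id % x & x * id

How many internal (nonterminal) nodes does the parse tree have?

[X [Y [Z [W id]] % [Y [Z [W id]] % [Y [Z [W x]] & [Y [Z [W x]]]]]] * [X [Y [Z [W id]]]]]

17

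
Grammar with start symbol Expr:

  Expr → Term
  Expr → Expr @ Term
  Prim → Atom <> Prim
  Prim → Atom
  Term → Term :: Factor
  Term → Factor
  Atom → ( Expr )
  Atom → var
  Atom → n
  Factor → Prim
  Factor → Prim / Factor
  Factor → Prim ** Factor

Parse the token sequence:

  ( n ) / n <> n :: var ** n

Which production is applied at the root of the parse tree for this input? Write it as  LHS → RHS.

[Expr [Term [Term [Factor [Prim [Atom ( [Expr [Term [Factor [Prim [Atom n]]]]] )]] / [Factor [Prim [Atom n] <> [Prim [Atom n]]]]]] :: [Factor [Prim [Atom var]] ** [Factor [Prim [Atom n]]]]]]

Expr → Term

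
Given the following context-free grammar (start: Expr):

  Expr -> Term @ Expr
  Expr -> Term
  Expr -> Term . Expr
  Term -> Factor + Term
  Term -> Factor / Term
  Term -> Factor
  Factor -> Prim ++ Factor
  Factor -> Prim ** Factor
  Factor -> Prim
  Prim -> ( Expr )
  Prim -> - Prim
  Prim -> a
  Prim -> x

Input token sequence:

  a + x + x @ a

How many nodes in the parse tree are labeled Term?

[Expr [Term [Factor [Prim a]] + [Term [Factor [Prim x]] + [Term [Factor [Prim x]]]]] @ [Expr [Term [Factor [Prim a]]]]]

4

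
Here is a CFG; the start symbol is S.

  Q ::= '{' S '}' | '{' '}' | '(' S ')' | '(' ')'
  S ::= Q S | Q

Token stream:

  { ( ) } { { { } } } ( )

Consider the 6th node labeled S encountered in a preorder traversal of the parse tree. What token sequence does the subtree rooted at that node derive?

[S [Q { [S [Q ( )]] }] [S [Q { [S [Q { [S [Q { }]] }]] }] [S [Q ( )]]]]

( )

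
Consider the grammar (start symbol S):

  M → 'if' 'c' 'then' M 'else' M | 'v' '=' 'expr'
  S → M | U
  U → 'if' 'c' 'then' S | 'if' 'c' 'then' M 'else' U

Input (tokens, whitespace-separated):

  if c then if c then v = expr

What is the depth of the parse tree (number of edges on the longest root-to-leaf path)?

6

[S [U if c then [S [U if c then [S [M v = expr]]]]]]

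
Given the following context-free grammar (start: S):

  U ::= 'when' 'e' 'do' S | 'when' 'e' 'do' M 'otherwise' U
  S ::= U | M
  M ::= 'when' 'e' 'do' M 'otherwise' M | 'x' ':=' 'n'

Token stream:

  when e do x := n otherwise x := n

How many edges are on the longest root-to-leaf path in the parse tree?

3

[S [M when e do [M x := n] otherwise [M x := n]]]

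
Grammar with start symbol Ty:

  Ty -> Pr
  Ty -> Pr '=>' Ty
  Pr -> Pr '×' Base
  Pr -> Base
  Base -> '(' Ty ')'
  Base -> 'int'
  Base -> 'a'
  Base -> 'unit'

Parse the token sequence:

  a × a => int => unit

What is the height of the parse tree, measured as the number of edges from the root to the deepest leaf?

5

[Ty [Pr [Pr [Base a]] × [Base a]] => [Ty [Pr [Base int]] => [Ty [Pr [Base unit]]]]]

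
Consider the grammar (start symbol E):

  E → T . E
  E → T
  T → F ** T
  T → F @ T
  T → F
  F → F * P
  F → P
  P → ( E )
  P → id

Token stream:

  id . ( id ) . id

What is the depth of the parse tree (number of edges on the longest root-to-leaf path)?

[E [T [F [P id]]] . [E [T [F [P ( [E [T [F [P id]]]] )]]] . [E [T [F [P id]]]]]]

9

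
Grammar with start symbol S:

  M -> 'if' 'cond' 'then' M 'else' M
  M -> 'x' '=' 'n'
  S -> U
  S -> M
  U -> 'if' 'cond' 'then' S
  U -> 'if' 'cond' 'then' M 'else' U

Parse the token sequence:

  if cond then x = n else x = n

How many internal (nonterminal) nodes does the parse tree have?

[S [M if cond then [M x = n] else [M x = n]]]

4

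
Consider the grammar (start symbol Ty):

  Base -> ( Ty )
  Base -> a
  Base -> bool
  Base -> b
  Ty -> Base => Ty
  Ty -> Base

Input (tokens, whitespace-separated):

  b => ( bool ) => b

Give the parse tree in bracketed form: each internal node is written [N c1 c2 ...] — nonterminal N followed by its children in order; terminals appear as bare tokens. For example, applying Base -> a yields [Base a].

[Ty [Base b] => [Ty [Base ( [Ty [Base bool]] )] => [Ty [Base b]]]]

Ty
Base => Ty
b => Ty
b => Base => Ty
b => ( Ty ) => Ty
b => ( Base ) => Ty
b => ( bool ) => Ty
b => ( bool ) => Base
b => ( bool ) => b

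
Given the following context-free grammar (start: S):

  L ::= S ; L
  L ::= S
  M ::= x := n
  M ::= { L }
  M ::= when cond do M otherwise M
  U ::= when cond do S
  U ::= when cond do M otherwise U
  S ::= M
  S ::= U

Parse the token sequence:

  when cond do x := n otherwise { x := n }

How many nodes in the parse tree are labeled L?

1

[S [M when cond do [M x := n] otherwise [M { [L [S [M x := n]]] }]]]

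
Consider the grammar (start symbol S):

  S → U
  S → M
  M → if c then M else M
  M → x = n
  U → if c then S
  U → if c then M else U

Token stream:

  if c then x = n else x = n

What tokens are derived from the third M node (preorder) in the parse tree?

[S [M if c then [M x = n] else [M x = n]]]

x = n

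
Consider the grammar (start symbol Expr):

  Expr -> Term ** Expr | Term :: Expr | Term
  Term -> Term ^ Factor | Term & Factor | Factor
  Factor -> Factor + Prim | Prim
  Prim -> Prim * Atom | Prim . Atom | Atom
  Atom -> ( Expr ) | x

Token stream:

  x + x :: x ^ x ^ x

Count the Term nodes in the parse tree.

4

[Expr [Term [Factor [Factor [Prim [Atom x]]] + [Prim [Atom x]]]] :: [Expr [Term [Term [Term [Factor [Prim [Atom x]]]] ^ [Factor [Prim [Atom x]]]] ^ [Factor [Prim [Atom x]]]]]]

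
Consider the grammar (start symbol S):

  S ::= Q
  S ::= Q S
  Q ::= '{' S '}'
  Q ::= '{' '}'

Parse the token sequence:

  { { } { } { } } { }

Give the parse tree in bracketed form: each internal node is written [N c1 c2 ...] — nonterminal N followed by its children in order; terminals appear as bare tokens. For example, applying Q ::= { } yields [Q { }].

[S [Q { [S [Q { }] [S [Q { }] [S [Q { }]]]] }] [S [Q { }]]]

S
Q S
{ S } S
{ Q S } S
{ { } S } S
{ { } Q S } S
{ { } { } S } S
{ { } { } Q } S
{ { } { } { } } S
{ { } { } { } } Q
{ { } { } { } } { }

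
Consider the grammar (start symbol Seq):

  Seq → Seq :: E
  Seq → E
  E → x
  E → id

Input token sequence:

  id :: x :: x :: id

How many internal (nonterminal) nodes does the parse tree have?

8

[Seq [Seq [Seq [Seq [E id]] :: [E x]] :: [E x]] :: [E id]]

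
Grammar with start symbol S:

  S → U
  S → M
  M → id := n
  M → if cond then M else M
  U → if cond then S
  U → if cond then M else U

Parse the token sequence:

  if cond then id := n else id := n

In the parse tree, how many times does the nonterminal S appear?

1

[S [M if cond then [M id := n] else [M id := n]]]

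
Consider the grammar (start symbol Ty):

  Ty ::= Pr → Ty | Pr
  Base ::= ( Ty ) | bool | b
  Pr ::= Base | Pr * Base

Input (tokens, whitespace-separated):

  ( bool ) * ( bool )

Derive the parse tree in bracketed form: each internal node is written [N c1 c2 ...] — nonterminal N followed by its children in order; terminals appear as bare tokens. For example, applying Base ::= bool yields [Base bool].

[Ty [Pr [Pr [Base ( [Ty [Pr [Base bool]]] )]] * [Base ( [Ty [Pr [Base bool]]] )]]]

Ty
Pr
Pr * Base
Base * Base
( Ty ) * Base
( Pr ) * Base
( Base ) * Base
( bool ) * Base
( bool ) * ( Ty )
( bool ) * ( Pr )
( bool ) * ( Base )
( bool ) * ( bool )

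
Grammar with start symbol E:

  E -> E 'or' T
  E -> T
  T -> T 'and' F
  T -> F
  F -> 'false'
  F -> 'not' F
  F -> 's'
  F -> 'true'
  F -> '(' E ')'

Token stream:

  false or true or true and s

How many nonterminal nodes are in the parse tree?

[E [E [E [T [F false]]] or [T [F true]]] or [T [T [F true]] and [F s]]]

11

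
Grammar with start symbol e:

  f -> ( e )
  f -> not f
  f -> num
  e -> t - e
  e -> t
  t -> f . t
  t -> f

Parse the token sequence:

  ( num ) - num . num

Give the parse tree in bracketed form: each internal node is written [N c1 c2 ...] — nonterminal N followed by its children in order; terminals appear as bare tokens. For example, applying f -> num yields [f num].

e
t - e
f - e
( e ) - e
( t ) - e
( f ) - e
( num ) - e
( num ) - t
( num ) - f . t
( num ) - num . t
( num ) - num . f
( num ) - num . num

[e [t [f ( [e [t [f num]]] )]] - [e [t [f num] . [t [f num]]]]]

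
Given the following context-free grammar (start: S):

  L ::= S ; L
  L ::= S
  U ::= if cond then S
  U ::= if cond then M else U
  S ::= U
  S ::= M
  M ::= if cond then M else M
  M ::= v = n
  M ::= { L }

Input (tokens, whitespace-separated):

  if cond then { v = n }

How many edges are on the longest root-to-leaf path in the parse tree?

[S [U if cond then [S [M { [L [S [M v = n]]] }]]]]

7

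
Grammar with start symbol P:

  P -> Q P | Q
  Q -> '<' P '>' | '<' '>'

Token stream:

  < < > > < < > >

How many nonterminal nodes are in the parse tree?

8

[P [Q < [P [Q < >]] >] [P [Q < [P [Q < >]] >]]]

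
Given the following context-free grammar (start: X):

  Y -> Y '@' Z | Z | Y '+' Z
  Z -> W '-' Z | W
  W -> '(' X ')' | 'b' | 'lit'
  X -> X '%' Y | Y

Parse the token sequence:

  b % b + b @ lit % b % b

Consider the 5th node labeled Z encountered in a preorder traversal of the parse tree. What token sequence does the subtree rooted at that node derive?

[X [X [X [X [Y [Z [W b]]]] % [Y [Y [Y [Z [W b]]] + [Z [W b]]] @ [Z [W lit]]]] % [Y [Z [W b]]]] % [Y [Z [W b]]]]

b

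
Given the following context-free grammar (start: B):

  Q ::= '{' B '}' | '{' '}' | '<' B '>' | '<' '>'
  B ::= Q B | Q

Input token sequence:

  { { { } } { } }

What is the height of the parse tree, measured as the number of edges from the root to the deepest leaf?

[B [Q { [B [Q { [B [Q { }]] }] [B [Q { }]]] }]]

6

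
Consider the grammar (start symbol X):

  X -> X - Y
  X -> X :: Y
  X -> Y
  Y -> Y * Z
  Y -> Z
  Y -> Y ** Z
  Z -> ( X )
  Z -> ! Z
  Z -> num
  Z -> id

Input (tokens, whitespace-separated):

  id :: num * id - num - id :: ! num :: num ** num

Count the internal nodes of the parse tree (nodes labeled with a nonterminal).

[X [X [X [X [X [X [Y [Z id]]] :: [Y [Y [Z num]] * [Z id]]] - [Y [Z num]]] - [Y [Z id]]] :: [Y [Z ! [Z num]]]] :: [Y [Y [Z num]] ** [Z num]]]

23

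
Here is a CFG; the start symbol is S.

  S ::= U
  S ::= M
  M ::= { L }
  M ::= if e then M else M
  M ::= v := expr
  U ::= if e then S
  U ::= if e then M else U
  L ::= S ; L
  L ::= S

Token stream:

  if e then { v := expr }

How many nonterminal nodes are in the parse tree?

7

[S [U if e then [S [M { [L [S [M v := expr]]] }]]]]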